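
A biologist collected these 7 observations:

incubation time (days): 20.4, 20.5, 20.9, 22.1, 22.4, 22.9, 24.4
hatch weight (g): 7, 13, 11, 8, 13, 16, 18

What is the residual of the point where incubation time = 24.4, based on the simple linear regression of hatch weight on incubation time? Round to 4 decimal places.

n = 7, Σx = 153.6, Σy = 86, Σxy = 1912.8, Σx² = 3383.16
Sxx = Σx² − (Σx)²/n = 3383.16 − 3370.422857 = 12.737143
Sxy = Σxy − (Σx)(Σy)/n = 1912.8 − 1887.085714 = 25.714286
b = Sxy/Sxx = 25.714286/12.737143 = 2.018843
a = ȳ − b·x̄ = 12.285714 − 2.018843·21.942857 = -32.013459
ŷ(24.4) = -32.013459 + 2.018843·24.4 = 17.246299
residual = y − ŷ = 18 − 17.246299 = 0.753701

0.7537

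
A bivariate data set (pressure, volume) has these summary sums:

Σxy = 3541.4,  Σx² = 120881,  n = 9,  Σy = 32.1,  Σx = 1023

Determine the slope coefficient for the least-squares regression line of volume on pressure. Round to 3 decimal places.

-0.023

Sxx = Σx² − (Σx)²/n = 120881 − 116281 = 4600
Sxy = Σxy − (Σx)(Σy)/n = 3541.4 − 3648.7 = -107.3
b = Sxy/Sxx = -107.3/4600 = -0.023326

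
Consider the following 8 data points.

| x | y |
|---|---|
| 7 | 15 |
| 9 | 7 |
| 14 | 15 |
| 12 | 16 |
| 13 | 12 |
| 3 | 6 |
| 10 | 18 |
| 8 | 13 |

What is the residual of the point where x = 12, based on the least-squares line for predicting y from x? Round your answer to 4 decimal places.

1.6111

n = 8, Σx = 76, Σy = 102, Σxy = 1028, Σx² = 812
Sxx = Σx² − (Σx)²/n = 812 − 722 = 90
Sxy = Σxy − (Σx)(Σy)/n = 1028 − 969 = 59
b = Sxy/Sxx = 59/90 = 0.655556
a = ȳ − b·x̄ = 12.75 − 0.655556·9.5 = 6.522222
ŷ(12) = 6.522222 + 0.655556·12 = 14.388889
residual = y − ŷ = 16 − 14.388889 = 1.611111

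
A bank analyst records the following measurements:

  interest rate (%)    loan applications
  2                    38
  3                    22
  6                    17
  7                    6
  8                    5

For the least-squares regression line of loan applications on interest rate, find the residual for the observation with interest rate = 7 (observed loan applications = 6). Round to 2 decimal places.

-2.76

n = 5, Σx = 26, Σy = 88, Σxy = 326, Σx² = 162
Sxx = Σx² − (Σx)²/n = 162 − 135.2 = 26.8
Sxy = Σxy − (Σx)(Σy)/n = 326 − 457.6 = -131.6
b = Sxy/Sxx = -131.6/26.8 = -4.910448
a = ȳ − b·x̄ = 17.6 − (-4.910448)·5.2 = 43.134328
ŷ(7) = 43.134328 + (-4.910448)·7 = 8.761194
residual = y − ŷ = 6 − 8.761194 = -2.761194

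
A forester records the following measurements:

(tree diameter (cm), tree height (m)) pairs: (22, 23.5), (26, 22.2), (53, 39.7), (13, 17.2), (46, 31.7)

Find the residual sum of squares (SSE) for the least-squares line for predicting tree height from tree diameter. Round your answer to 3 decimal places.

n = 5, Σx = 160, Σy = 134.3, Σxy = 4880.1, Σx² = 6254, Σy² = 3921.91
Sxx = Σx² − (Σx)²/n = 6254 − 5120 = 1134
Sxy = Σxy − (Σx)(Σy)/n = 4880.1 − 4297.6 = 582.5
Syy = Σy² − (Σy)²/n = 3921.91 − 3607.298 = 314.612
b = Sxy/Sxx = 582.5/1134 = 0.513668
SSE = Syy − b·Sxy = 314.612 − 0.513668·582.5 = 15.400139

15.400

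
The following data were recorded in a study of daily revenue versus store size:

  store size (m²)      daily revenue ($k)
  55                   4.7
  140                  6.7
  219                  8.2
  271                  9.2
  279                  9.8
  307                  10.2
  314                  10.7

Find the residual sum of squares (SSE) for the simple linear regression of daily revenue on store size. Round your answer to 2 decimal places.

n = 7, Σx = 1585, Σy = 59.5, Σxy = 14710.9, Σx² = 414713, Σy² = 533.43
Sxx = Σx² − (Σx)²/n = 414713 − 358889.285714 = 55823.714286
Sxy = Σxy − (Σx)(Σy)/n = 14710.9 − 13472.5 = 1238.4
Syy = Σy² − (Σy)²/n = 533.43 − 505.75 = 27.68
b = Sxy/Sxx = 1238.4/55823.714286 = 0.022184
SSE = Syy − b·Sxy = 27.68 − 0.022184·1238.4 = 0.207185

0.21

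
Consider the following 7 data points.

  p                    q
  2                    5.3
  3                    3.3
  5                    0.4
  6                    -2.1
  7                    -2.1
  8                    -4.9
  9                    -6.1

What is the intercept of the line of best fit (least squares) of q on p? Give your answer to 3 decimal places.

n = 7, Σx = 40, Σy = -6.2, Σxy = -98.9, Σx² = 268
Sxx = Σx² − (Σx)²/n = 268 − 228.571429 = 39.428571
Sxy = Σxy − (Σx)(Σy)/n = -98.9 − (-35.428571) = -63.471429
b = Sxy/Sxx = -63.471429/39.428571 = -1.609783
a = ȳ − b·x̄ = -0.885714 − (-1.609783)·5.714286 = 8.313043

8.313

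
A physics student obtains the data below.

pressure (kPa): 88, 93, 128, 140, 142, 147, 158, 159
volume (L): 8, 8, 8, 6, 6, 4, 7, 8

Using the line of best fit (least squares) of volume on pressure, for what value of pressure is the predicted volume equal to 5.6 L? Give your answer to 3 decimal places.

186.415

n = 8, Σx = 1055, Σy = 55, Σxy = 7130, Σx² = 144395
Sxx = Σx² − (Σx)²/n = 144395 − 139128.125 = 5266.875
Sxy = Σxy − (Σx)(Σy)/n = 7130 − 7253.125 = -123.125
b = Sxy/Sxx = -123.125/5266.875 = -0.023377
a = ȳ − b·x̄ = 6.875 − (-0.023377)·131.875 = 9.957874
Set a + b·x = 5.6: x = (5.6 − 9.957874) / (-0.023377) = 186.415228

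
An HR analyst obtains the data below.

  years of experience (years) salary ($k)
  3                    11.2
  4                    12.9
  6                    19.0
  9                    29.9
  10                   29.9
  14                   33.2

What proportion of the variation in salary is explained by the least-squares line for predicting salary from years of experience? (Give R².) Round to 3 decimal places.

0.915

n = 6, Σx = 46, Σy = 136.1, Σxy = 1232.1, Σx² = 438, Σy² = 3543.11
Sxx = Σx² − (Σx)²/n = 438 − 352.666667 = 85.333333
Sxy = Σxy − (Σx)(Σy)/n = 1232.1 − 1043.433333 = 188.666667
Syy = Σy² − (Σy)²/n = 3543.11 − 3087.201667 = 455.908333
R² = Sxy²/(Sxx·Syy) = (188.666667)²/(85.333333·455.908333) = 0.914943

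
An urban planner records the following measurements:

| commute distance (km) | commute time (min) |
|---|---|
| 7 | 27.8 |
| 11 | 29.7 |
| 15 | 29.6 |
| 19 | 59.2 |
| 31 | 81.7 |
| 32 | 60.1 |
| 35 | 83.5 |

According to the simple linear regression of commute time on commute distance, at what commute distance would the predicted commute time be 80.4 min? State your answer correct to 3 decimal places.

35.066

n = 7, Σx = 150, Σy = 371.6, Σxy = 9468.5, Σx² = 3966
Sxx = Σx² − (Σx)²/n = 3966 − 3214.285714 = 751.714286
Sxy = Σxy − (Σx)(Σy)/n = 9468.5 − 7962.857143 = 1505.642857
b = Sxy/Sxx = 1505.642857/751.714286 = 2.002946
a = ȳ − b·x̄ = 53.085714 − 2.002946·21.428571 = 10.165450
Set a + b·x = 80.4: x = (80.4 − 10.165450) / 2.002946 = 35.065629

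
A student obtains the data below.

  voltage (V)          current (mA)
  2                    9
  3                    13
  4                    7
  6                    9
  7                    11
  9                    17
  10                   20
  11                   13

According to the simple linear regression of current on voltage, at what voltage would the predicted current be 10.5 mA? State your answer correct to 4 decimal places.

n = 8, Σx = 52, Σy = 99, Σxy = 712, Σx² = 416
Sxx = Σx² − (Σx)²/n = 416 − 338 = 78
Sxy = Σxy − (Σx)(Σy)/n = 712 − 643.5 = 68.5
b = Sxy/Sxx = 68.5/78 = 0.878205
a = ȳ − b·x̄ = 12.375 − 0.878205·6.5 = 6.666667
Set a + b·x = 10.5: x = (10.5 − 6.666667) / 0.878205 = 4.364964

4.3650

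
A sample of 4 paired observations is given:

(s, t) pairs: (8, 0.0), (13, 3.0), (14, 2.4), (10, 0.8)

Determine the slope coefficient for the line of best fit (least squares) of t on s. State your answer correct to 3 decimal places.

n = 4, Σx = 45, Σy = 6.2, Σxy = 80.6, Σx² = 529
Sxx = Σx² − (Σx)²/n = 529 − 506.25 = 22.75
Sxy = Σxy − (Σx)(Σy)/n = 80.6 − 69.75 = 10.85
b = Sxy/Sxx = 10.85/22.75 = 0.476923

0.477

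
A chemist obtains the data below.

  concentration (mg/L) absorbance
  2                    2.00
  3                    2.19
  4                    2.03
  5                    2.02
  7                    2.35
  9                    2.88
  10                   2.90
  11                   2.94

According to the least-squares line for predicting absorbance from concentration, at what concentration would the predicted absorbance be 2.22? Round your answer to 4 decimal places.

n = 8, Σx = 51, Σy = 19.31, Σxy = 132.5, Σx² = 405
Sxx = Σx² − (Σx)²/n = 405 − 325.125 = 79.875
Sxy = Σxy − (Σx)(Σy)/n = 132.5 − 123.10125 = 9.39875
b = Sxy/Sxx = 9.39875/79.875 = 0.117668
a = ȳ − b·x̄ = 2.41375 − 0.117668·6.375 = 1.663615
Set a + b·x = 2.22: x = (2.22 − 1.663615) / 0.117668 = 4.728421

4.7284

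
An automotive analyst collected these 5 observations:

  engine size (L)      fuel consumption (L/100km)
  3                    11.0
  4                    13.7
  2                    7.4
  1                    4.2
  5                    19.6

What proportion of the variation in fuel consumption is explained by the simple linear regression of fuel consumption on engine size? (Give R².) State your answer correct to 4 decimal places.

0.9811

n = 5, Σx = 15, Σy = 55.9, Σxy = 204.8, Σx² = 55, Σy² = 765.25
Sxx = Σx² − (Σx)²/n = 55 − 45 = 10
Sxy = Σxy − (Σx)(Σy)/n = 204.8 − 167.7 = 37.1
Syy = Σy² − (Σy)²/n = 765.25 − 624.962 = 140.288
R² = Sxy²/(Sxx·Syy) = (37.1)²/(10·140.288) = 0.981132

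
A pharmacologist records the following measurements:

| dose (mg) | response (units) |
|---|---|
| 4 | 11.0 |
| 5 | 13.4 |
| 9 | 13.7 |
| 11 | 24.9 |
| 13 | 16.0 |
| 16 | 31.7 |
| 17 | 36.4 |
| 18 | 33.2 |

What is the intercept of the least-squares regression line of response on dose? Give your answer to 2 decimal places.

n = 8, Σx = 93, Σy = 180.3, Σxy = 2439.8, Σx² = 1281
Sxx = Σx² − (Σx)²/n = 1281 − 1081.125 = 199.875
Sxy = Σxy − (Σx)(Σy)/n = 2439.8 − 2095.9875 = 343.8125
b = Sxy/Sxx = 343.8125/199.875 = 1.720138
a = ȳ − b·x̄ = 22.5375 − 1.720138·11.625 = 2.540901

2.54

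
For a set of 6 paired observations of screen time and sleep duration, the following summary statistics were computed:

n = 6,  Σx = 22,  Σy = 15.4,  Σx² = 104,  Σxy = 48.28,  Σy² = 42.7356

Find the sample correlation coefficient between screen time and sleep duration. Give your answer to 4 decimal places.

Sxx = Σx² − (Σx)²/n = 104 − 80.666667 = 23.333333
Sxy = Σxy − (Σx)(Σy)/n = 48.28 − 56.466667 = -8.186667
Syy = Σy² − (Σy)²/n = 42.7356 − 39.526667 = 3.208933
r = Sxy/√(Sxx·Syy) = -8.186667/√(74.875111) = -8.186667/8.653041 = -0.946103

-0.9461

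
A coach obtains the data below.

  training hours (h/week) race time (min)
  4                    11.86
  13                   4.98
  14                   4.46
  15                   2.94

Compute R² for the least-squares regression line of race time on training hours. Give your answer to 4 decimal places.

0.9939

n = 4, Σx = 46, Σy = 24.24, Σxy = 218.72, Σx² = 606, Σy² = 193.9952
Sxx = Σx² − (Σx)²/n = 606 − 529 = 77
Sxy = Σxy − (Σx)(Σy)/n = 218.72 − 278.76 = -60.04
Syy = Σy² − (Σy)²/n = 193.9952 − 146.8944 = 47.1008
R² = Sxy²/(Sxx·Syy) = (-60.04)²/(77·47.1008) = 0.993945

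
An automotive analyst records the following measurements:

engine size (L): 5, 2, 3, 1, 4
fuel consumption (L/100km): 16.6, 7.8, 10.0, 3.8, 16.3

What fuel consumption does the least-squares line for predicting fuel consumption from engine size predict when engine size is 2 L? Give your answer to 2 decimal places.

7.49

n = 5, Σx = 15, Σy = 54.5, Σxy = 197.6, Σx² = 55
Sxx = Σx² − (Σx)²/n = 55 − 45 = 10
Sxy = Σxy − (Σx)(Σy)/n = 197.6 − 163.5 = 34.1
b = Sxy/Sxx = 34.1/10 = 3.41
a = ȳ − b·x̄ = 10.9 − 3.41·3 = 0.67
ŷ(2) = a + b·2 = 0.67 + 3.41·2 = 7.49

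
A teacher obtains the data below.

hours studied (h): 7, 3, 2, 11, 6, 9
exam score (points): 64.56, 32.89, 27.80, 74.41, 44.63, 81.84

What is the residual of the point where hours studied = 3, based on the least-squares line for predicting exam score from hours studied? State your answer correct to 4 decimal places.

n = 6, Σx = 38, Σy = 326.13, Σxy = 2429.04, Σx² = 300
Sxx = Σx² − (Σx)²/n = 300 − 240.666667 = 59.333333
Sxy = Σxy − (Σx)(Σy)/n = 2429.04 − 2065.49 = 363.55
b = Sxy/Sxx = 363.55/59.333333 = 6.127247
a = ȳ − b·x̄ = 54.355 − 6.127247·6.333333 = 15.549101
ŷ(3) = 15.549101 + 6.127247·3 = 33.930843
residual = y − ŷ = 32.89 − 33.930843 = -1.040843

-1.0408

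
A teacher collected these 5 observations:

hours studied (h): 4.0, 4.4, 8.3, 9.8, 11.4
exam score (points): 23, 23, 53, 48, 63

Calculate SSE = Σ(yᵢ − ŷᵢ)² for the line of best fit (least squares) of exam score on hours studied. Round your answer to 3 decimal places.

n = 5, Σx = 37.9, Σy = 210, Σxy = 1821.7, Σx² = 330.25, Σy² = 10140
Sxx = Σx² − (Σx)²/n = 330.25 − 287.282 = 42.968
Sxy = Σxy − (Σx)(Σy)/n = 1821.7 − 1591.8 = 229.9
Syy = Σy² − (Σy)²/n = 10140 − 8820 = 1320
b = Sxy/Sxx = 229.9/42.968 = 5.350493
SSE = Syy − b·Sxy = 1320 − 5.350493·229.9 = 89.921570

89.922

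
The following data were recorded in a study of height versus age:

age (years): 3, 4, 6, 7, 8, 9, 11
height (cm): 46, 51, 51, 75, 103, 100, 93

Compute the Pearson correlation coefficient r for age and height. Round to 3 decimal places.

0.865

n = 7, Σx = 48, Σy = 519, Σxy = 3920, Σx² = 376, Σy² = 42201
Sxx = Σx² − (Σx)²/n = 376 − 329.142857 = 46.857143
Sxy = Σxy − (Σx)(Σy)/n = 3920 − 3558.857143 = 361.142857
Syy = Σy² − (Σy)²/n = 42201 − 38480.142857 = 3720.857143
r = Sxy/√(Sxx·Syy) = 361.142857/√(174348.734694) = 361.142857/417.550877 = 0.864907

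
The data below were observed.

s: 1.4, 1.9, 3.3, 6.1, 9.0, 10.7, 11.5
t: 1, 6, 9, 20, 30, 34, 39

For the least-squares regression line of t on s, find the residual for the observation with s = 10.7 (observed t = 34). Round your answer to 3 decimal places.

-1.513

n = 7, Σx = 43.9, Σy = 139, Σxy = 1246.8, Σx² = 381.41
Sxx = Σx² − (Σx)²/n = 381.41 − 275.315714 = 106.094286
Sxy = Σxy − (Σx)(Σy)/n = 1246.8 − 871.728571 = 375.071429
b = Sxy/Sxx = 375.071429/106.094286 = 3.535265
a = ȳ − b·x̄ = 19.857143 − 3.535265·6.271429 = -2.314020
ŷ(10.7) = -2.314020 + 3.535265·10.7 = 35.513317
residual = y − ŷ = 34 − 35.513317 = -1.513317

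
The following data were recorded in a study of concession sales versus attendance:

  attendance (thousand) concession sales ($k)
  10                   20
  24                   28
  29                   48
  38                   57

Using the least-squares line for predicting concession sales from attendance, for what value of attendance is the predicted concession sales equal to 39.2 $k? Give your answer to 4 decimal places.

25.9385

n = 4, Σx = 101, Σy = 153, Σxy = 4430, Σx² = 2961
Sxx = Σx² − (Σx)²/n = 2961 − 2550.25 = 410.75
Sxy = Σxy − (Σx)(Σy)/n = 4430 − 3863.25 = 566.75
b = Sxy/Sxx = 566.75/410.75 = 1.379793
a = ȳ − b·x̄ = 38.25 − 1.379793·25.25 = 3.410225
Set a + b·x = 39.2: x = (39.2 − 3.410225) / 1.379793 = 25.938509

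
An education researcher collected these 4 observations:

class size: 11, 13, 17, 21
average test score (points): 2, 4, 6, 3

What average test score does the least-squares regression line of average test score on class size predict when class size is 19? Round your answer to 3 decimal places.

4.136

n = 4, Σx = 62, Σy = 15, Σxy = 239, Σx² = 1020
Sxx = Σx² − (Σx)²/n = 1020 − 961 = 59
Sxy = Σxy − (Σx)(Σy)/n = 239 − 232.5 = 6.5
b = Sxy/Sxx = 6.5/59 = 0.110169
a = ȳ − b·x̄ = 3.75 − 0.110169·15.5 = 2.042373
ŷ(19) = a + b·19 = 2.042373 + 0.110169·19 = 4.135593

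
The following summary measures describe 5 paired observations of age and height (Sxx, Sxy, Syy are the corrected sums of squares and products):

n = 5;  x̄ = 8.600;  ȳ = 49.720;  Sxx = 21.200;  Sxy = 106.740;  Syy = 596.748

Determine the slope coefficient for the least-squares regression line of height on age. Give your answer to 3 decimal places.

5.035

b = Sxy/Sxx = 106.74/21.2 = 5.034906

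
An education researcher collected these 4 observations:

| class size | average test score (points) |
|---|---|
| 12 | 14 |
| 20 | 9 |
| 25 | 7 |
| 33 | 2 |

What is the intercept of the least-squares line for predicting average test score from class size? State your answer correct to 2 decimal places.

20.65

n = 4, Σx = 90, Σy = 32, Σxy = 589, Σx² = 2258
Sxx = Σx² − (Σx)²/n = 2258 − 2025 = 233
Sxy = Σxy − (Σx)(Σy)/n = 589 − 720 = -131
b = Sxy/Sxx = -131/233 = -0.562232
a = ȳ − b·x̄ = 8 − (-0.562232)·22.5 = 20.650215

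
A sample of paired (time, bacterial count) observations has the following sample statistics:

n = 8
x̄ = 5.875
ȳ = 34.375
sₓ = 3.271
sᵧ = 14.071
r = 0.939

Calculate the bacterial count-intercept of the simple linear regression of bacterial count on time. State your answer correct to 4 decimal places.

10.6439

b = r · sᵧ/sₓ = 0.939 · 14.071/3.271 = 4.039336
a = ȳ − b·x̄ = 34.375 − 4.039336·5.875 = 10.643899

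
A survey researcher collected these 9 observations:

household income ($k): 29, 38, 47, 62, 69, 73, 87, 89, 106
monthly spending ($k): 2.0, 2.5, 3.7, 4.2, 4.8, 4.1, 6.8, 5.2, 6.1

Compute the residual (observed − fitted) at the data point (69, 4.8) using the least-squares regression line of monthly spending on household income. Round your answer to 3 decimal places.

0.290

n = 9, Σx = 600, Σy = 39.4, Σxy = 2918.8, Σx² = 45154
Sxx = Σx² − (Σx)²/n = 45154 − 40000 = 5154
Sxy = Σxy − (Σx)(Σy)/n = 2918.8 − 2626.666667 = 292.133333
b = Sxy/Sxx = 292.133333/5154 = 0.056681
a = ȳ − b·x̄ = 4.377778 − 0.056681·66.666667 = 0.599051
ŷ(69) = 0.599051 + 0.056681·69 = 4.510033
residual = y − ŷ = 4.8 − 4.510033 = 0.289967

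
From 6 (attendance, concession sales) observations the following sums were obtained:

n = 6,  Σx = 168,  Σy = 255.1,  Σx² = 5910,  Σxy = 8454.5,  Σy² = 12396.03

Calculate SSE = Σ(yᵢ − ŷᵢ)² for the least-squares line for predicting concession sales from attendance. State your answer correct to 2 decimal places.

Sxx = Σx² − (Σx)²/n = 5910 − 4704 = 1206
Sxy = Σxy − (Σx)(Σy)/n = 8454.5 − 7142.8 = 1311.7
Syy = Σy² − (Σy)²/n = 12396.03 − 10846.001667 = 1550.028333
b = Sxy/Sxx = 1311.7/1206 = 1.087645
SSE = Syy − b·Sxy = 1550.028333 − 1.087645·1311.7 = 123.364245

123.36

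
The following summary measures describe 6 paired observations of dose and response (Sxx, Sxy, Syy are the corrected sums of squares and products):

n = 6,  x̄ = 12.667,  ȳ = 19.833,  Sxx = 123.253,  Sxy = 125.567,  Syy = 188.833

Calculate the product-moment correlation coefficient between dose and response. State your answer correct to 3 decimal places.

0.823

r = Sxy/√(Sxx·Syy) = 125.567/√(23274.233749) = 125.567/152.558952 = 0.823072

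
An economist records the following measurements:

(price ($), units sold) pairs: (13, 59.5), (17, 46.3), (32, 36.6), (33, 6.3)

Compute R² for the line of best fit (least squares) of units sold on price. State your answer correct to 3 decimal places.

n = 4, Σx = 95, Σy = 148.7, Σxy = 2939.7, Σx² = 2571, Σy² = 7063.19
Sxx = Σx² − (Σx)²/n = 2571 − 2256.25 = 314.75
Sxy = Σxy − (Σx)(Σy)/n = 2939.7 − 3531.625 = -591.925
Syy = Σy² − (Σy)²/n = 7063.19 − 5527.9225 = 1535.2675
R² = Sxy²/(Sxx·Syy) = (-591.925)²/(314.75·1535.2675) = 0.725076

0.725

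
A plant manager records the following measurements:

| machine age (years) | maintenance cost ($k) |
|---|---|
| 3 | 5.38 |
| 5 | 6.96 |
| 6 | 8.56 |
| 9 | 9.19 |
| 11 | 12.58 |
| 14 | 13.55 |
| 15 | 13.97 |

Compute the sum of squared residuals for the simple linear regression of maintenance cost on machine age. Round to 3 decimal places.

2.709

n = 7, Σx = 63, Σy = 70.19, Σxy = 722.64, Σx² = 693, Σy² = 772.1355
Sxx = Σx² − (Σx)²/n = 693 − 567 = 126
Sxy = Σxy − (Σx)(Σy)/n = 722.64 − 631.71 = 90.93
Syy = Σy² − (Σy)²/n = 772.1355 − 703.805157 = 68.330343
b = Sxy/Sxx = 90.93/126 = 0.721667
SSE = Syy − b·Sxy = 68.330343 − 0.721667·90.93 = 2.709193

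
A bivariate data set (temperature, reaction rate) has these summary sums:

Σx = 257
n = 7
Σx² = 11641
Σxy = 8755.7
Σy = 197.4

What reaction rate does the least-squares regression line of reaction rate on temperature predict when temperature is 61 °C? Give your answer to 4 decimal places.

Sxx = Σx² − (Σx)²/n = 11641 − 9435.571429 = 2205.428571
Sxy = Σxy − (Σx)(Σy)/n = 8755.7 − 7247.4 = 1508.3
b = Sxy/Sxx = 1508.3/2205.428571 = 0.683903
a = ȳ − b·x̄ = 28.2 − 0.683903·36.714286 = 3.090977
ŷ(61) = a + b·61 = 3.090977 + 0.683903·61 = 44.809081

44.8091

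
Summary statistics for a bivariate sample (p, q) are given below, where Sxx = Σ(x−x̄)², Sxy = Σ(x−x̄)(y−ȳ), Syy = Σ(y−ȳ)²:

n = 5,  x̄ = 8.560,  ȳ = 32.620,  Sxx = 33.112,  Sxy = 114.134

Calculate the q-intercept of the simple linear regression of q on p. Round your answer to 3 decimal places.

b = Sxy/Sxx = 114.134/33.112 = 3.446907
a = ȳ − b·x̄ = 32.62 − 3.446907·8.56 = 3.114472

3.114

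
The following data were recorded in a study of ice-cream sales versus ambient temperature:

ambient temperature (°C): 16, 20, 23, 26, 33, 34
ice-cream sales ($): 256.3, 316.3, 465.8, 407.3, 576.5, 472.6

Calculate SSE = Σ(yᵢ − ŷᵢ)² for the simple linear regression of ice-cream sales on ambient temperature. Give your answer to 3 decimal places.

n = 6, Σx = 152, Σy = 2494.8, Σxy = 66822.9, Σx² = 4106, Σy² = 1104301.32
Sxx = Σx² − (Σx)²/n = 4106 − 3850.666667 = 255.333333
Sxy = Σxy − (Σx)(Σy)/n = 66822.9 − 63201.6 = 3621.3
Syy = Σy² − (Σy)²/n = 1104301.32 − 1037337.84 = 66963.48
b = Sxy/Sxx = 3621.3/255.333333 = 14.182637
SSE = Syy − b·Sxy = 66963.48 − 14.182637·3621.3 = 15603.896358

15603.896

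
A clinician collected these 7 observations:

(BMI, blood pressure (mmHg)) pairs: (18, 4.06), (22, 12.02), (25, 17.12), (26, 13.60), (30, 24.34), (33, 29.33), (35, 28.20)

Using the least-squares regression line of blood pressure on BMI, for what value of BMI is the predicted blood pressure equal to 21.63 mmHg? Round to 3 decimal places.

29.165

n = 7, Σx = 189, Σy = 128.67, Σxy = 3804.21, Σx² = 5323
Sxx = Σx² − (Σx)²/n = 5323 − 5103 = 220
Sxy = Σxy − (Σx)(Σy)/n = 3804.21 − 3474.09 = 330.12
b = Sxy/Sxx = 330.12/220 = 1.500545
a = ȳ − b·x̄ = 18.381429 − 1.500545·27 = -22.133299
Set a + b·x = 21.63: x = (21.63 − (-22.133299)) / 1.500545 = 29.164927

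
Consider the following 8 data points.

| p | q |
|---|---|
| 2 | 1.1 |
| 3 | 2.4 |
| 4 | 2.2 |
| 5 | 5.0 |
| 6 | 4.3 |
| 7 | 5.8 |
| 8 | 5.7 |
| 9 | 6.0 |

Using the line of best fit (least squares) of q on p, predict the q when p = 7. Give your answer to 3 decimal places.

5.150

n = 8, Σx = 44, Σy = 32.5, Σxy = 209.2, Σx² = 284
Sxx = Σx² − (Σx)²/n = 284 − 242 = 42
Sxy = Σxy − (Σx)(Σy)/n = 209.2 − 178.75 = 30.45
b = Sxy/Sxx = 30.45/42 = 0.725
a = ȳ − b·x̄ = 4.0625 − 0.725·5.5 = 0.075
ŷ(7) = a + b·7 = 0.075 + 0.725·7 = 5.15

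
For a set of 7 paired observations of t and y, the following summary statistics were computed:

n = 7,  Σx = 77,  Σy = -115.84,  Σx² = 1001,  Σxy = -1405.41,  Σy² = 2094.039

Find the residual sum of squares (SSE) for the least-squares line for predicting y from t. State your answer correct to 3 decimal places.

65.328

Sxx = Σx² − (Σx)²/n = 1001 − 847 = 154
Sxy = Σxy − (Σx)(Σy)/n = -1405.41 − (-1274.24) = -131.17
Syy = Σy² − (Σy)²/n = 2094.039 − 1916.986514 = 177.052486
b = Sxy/Sxx = -131.17/154 = -0.851753
SSE = Syy − b·Sxy = 177.052486 − (-0.851753)·(-131.17) = 65.328012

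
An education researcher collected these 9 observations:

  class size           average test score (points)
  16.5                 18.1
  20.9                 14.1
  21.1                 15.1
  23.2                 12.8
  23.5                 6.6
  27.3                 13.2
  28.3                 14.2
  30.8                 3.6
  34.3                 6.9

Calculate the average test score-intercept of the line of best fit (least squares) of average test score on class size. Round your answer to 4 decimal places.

27.0998

n = 9, Σx = 225.9, Σy = 104.6, Σxy = 2473.78, Σx² = 5916.07
Sxx = Σx² − (Σx)²/n = 5916.07 − 5670.09 = 245.98
Sxy = Σxy − (Σx)(Σy)/n = 2473.78 − 2625.46 = -151.68
b = Sxy/Sxx = -151.68/245.98 = -0.616635
a = ȳ − b·x̄ = 11.622222 − (-0.616635)·25.1 = 27.099773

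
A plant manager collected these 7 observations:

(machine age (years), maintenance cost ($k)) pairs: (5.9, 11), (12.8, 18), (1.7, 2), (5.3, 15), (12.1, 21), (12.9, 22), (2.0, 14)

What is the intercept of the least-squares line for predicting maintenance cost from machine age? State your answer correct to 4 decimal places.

6.2320

n = 7, Σx = 52.7, Σy = 103, Σxy = 944.1, Σx² = 546.45
Sxx = Σx² − (Σx)²/n = 546.45 − 396.755714 = 149.694286
Sxy = Σxy − (Σx)(Σy)/n = 944.1 − 775.442857 = 168.657143
b = Sxy/Sxx = 168.657143/149.694286 = 1.126677
a = ȳ − b·x̄ = 14.714286 − 1.126677·7.528571 = 6.232016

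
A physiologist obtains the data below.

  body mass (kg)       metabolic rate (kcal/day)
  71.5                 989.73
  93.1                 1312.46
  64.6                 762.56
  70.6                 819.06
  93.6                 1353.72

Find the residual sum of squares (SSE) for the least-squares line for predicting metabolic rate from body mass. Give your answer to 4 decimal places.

12371.9614

n = 5, Σx = 393.4, Σy = 5237.53, Σxy = 426750.925, Σx² = 31698.34, Σy² = 5787031.6001
Sxx = Σx² − (Σx)²/n = 31698.34 − 30952.712 = 745.628
Sxy = Σxy − (Σx)(Σy)/n = 426750.925 − 412088.8604 = 14662.0646
Syy = Σy² − (Σy)²/n = 5787031.6001 − 5486344.10018 = 300687.49992
b = Sxy/Sxx = 14662.0646/745.628 = 19.664048
SSE = Syy − b·Sxy = 300687.49992 − 19.664048·14662.0646 = 12371.961428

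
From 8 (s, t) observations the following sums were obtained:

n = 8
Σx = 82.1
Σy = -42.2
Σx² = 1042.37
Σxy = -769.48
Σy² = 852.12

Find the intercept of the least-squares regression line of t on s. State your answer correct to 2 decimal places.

Sxx = Σx² − (Σx)²/n = 1042.37 − 842.55125 = 199.81875
Sxy = Σxy − (Σx)(Σy)/n = -769.48 − (-433.0775) = -336.4025
b = Sxy/Sxx = -336.4025/199.81875 = -1.683538
a = ȳ − b·x̄ = -5.275 − (-1.683538)·10.2625 = 12.002311

12.00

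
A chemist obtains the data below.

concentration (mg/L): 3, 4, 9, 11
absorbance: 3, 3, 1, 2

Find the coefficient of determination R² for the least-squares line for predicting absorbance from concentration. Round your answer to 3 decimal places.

n = 4, Σx = 27, Σy = 9, Σxy = 52, Σx² = 227, Σy² = 23
Sxx = Σx² − (Σx)²/n = 227 − 182.25 = 44.75
Sxy = Σxy − (Σx)(Σy)/n = 52 − 60.75 = -8.75
Syy = Σy² − (Σy)²/n = 23 − 20.25 = 2.75
R² = Sxy²/(Sxx·Syy) = (-8.75)²/(44.75·2.75) = 0.622143

0.622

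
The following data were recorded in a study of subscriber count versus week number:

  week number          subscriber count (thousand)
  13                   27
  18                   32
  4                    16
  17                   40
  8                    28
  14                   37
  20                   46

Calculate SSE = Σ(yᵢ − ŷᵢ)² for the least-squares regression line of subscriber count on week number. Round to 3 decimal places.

n = 7, Σx = 94, Σy = 226, Σxy = 3333, Σx² = 1458, Σy² = 7878
Sxx = Σx² − (Σx)²/n = 1458 − 1262.285714 = 195.714286
Sxy = Σxy − (Σx)(Σy)/n = 3333 − 3034.857143 = 298.142857
Syy = Σy² − (Σy)²/n = 7878 − 7296.571429 = 581.428571
b = Sxy/Sxx = 298.142857/195.714286 = 1.523358
SSE = Syy − b·Sxy = 581.428571 − 1.523358·298.142857 = 127.250365

127.250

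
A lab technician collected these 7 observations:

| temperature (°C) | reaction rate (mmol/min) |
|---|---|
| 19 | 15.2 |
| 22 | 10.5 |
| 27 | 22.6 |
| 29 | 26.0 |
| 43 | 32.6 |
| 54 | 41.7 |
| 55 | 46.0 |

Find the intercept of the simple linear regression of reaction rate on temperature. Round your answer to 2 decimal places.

-2.43

n = 7, Σx = 249, Σy = 194.6, Σxy = 8067.6, Σx² = 10205
Sxx = Σx² − (Σx)²/n = 10205 − 8857.285714 = 1347.714286
Sxy = Σxy − (Σx)(Σy)/n = 8067.6 − 6922.2 = 1145.4
b = Sxy/Sxx = 1145.4/1347.714286 = 0.849883
a = ȳ − b·x̄ = 27.8 − 0.849883·35.571429 = -2.431567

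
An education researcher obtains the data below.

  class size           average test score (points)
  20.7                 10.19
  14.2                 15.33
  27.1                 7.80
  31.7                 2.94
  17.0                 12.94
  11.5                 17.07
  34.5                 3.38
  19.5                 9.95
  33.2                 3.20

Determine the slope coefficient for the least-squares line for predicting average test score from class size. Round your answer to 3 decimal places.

n = 9, Σx = 209.4, Σy = 82.8, Σxy = 1566.357, Σx² = 5463.42
Sxx = Σx² − (Σx)²/n = 5463.42 − 4872.04 = 591.38
Sxy = Σxy − (Σx)(Σy)/n = 1566.357 − 1926.48 = -360.123
b = Sxy/Sxx = -360.123/591.38 = -0.608954

-0.609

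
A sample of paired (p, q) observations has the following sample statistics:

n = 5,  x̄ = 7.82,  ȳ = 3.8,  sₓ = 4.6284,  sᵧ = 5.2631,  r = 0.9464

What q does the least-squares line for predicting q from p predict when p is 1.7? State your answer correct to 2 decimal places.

-2.79

b = r · sᵧ/sₓ = 0.9464 · 5.2631/4.6284 = 1.076181
a = ȳ − b·x̄ = 3.8 − 1.076181·7.82 = -4.615738
ŷ(1.7) = a + b·1.7 = -4.615738 + 1.076181·1.7 = -2.786230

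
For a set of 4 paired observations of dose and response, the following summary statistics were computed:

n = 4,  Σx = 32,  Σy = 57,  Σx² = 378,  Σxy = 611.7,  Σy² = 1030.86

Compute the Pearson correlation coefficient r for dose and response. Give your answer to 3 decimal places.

0.953

Sxx = Σx² − (Σx)²/n = 378 − 256 = 122
Sxy = Σxy − (Σx)(Σy)/n = 611.7 − 456 = 155.7
Syy = Σy² − (Σy)²/n = 1030.86 − 812.25 = 218.61
r = Sxy/√(Sxx·Syy) = 155.7/√(26670.42) = 155.7/163.310808 = 0.953397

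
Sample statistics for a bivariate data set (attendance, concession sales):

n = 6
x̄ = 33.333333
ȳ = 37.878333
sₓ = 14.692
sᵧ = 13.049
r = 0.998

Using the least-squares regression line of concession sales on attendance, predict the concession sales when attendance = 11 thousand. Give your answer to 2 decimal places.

b = r · sᵧ/sₓ = 0.998 · 13.049/14.692 = 0.886394
a = ȳ − b·x̄ = 37.878333 − 0.886394·33.333333 = 8.331864
ŷ(11) = a + b·11 = 8.331864 + 0.886394·11 = 18.082199

18.08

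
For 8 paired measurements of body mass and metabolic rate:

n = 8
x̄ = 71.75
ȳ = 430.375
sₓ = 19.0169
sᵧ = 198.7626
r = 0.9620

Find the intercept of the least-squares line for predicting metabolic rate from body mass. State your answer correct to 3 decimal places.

b = r · sᵧ/sₓ = 0.962 · 198.7626/19.0169 = 10.054721
a = ȳ − b·x̄ = 430.375 − 10.054721·71.75 = -291.051222

-291.051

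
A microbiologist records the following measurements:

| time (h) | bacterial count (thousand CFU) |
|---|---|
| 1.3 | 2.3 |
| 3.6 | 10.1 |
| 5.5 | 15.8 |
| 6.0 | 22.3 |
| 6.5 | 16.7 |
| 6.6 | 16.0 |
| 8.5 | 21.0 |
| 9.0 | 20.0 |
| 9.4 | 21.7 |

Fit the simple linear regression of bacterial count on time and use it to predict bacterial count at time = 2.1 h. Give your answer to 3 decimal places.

6.920

n = 9, Σx = 56.4, Σy = 145.9, Σxy = 1036.68, Σx² = 408.32
Sxx = Σx² − (Σx)²/n = 408.32 − 353.44 = 54.88
Sxy = Σxy − (Σx)(Σy)/n = 1036.68 − 914.306667 = 122.373333
b = Sxy/Sxx = 122.373333/54.88 = 2.229835
a = ȳ − b·x̄ = 16.211111 − 2.229835·6.266667 = 2.237480
ŷ(2.1) = a + b·2.1 = 2.237480 + 2.229835·2.1 = 6.920133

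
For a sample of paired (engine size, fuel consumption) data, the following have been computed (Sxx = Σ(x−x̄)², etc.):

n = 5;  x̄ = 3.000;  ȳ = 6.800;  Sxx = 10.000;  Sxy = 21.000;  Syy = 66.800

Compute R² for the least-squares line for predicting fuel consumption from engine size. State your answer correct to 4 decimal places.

0.6602

R² = Sxy²/(Sxx·Syy) = (21)²/(10·66.8) = 0.660180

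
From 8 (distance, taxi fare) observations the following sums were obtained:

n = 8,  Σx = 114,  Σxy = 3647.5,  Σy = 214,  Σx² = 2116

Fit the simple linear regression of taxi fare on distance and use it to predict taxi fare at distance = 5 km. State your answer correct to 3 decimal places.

15.496

Sxx = Σx² − (Σx)²/n = 2116 − 1624.5 = 491.5
Sxy = Σxy − (Σx)(Σy)/n = 3647.5 − 3049.5 = 598
b = Sxy/Sxx = 598/491.5 = 1.216684
a = ȳ − b·x̄ = 26.75 − 1.216684·14.25 = 9.412258
ŷ(5) = a + b·5 = 9.412258 + 1.216684·5 = 15.495677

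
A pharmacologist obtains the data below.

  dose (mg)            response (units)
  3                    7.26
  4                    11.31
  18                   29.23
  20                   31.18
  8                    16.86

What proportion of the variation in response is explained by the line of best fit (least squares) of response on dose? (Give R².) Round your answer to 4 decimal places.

0.9875

n = 5, Σx = 53, Σy = 95.84, Σxy = 1351.64, Σx² = 813, Σy² = 2291.4686
Sxx = Σx² − (Σx)²/n = 813 − 561.8 = 251.2
Sxy = Σxy − (Σx)(Σy)/n = 1351.64 − 1015.904 = 335.736
Syy = Σy² − (Σy)²/n = 2291.4686 − 1837.06112 = 454.40748
R² = Sxy²/(Sxx·Syy) = (335.736)²/(251.2·454.40748) = 0.987485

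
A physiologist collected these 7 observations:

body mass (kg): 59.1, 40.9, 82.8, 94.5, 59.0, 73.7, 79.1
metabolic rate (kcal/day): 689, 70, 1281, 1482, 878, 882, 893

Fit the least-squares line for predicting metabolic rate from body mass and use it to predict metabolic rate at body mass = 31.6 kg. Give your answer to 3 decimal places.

-15.813

n = 7, Σx = 489.1, Σy = 6175, Σxy = 477140.4, Σx² = 36121.21
Sxx = Σx² − (Σx)²/n = 36121.21 − 34174.115714 = 1947.094286
Sxy = Σxy − (Σx)(Σy)/n = 477140.4 − 431456.071429 = 45684.328571
b = Sxy/Sxx = 45684.328571/1947.094286 = 23.462823
a = ȳ − b·x̄ = 882.142857 − 23.462823·69.871429 = -757.238104
ŷ(31.6) = a + b·31.6 = -757.238104 + 23.462823·31.6 = -15.812897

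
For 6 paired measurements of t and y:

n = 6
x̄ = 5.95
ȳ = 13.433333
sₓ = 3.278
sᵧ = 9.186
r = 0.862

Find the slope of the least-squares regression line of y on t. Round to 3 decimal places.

b = r · sᵧ/sₓ = 0.862 · 9.186/3.278 = 2.415599

2.416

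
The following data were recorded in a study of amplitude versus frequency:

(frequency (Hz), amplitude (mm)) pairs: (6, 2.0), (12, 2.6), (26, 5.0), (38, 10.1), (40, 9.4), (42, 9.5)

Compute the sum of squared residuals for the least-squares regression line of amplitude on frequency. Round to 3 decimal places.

n = 6, Σx = 164, Σy = 38.6, Σxy = 1332, Σx² = 5664, Σy² = 316.38
Sxx = Σx² − (Σx)²/n = 5664 − 4482.666667 = 1181.333333
Sxy = Σxy − (Σx)(Σy)/n = 1332 − 1055.066667 = 276.933333
Syy = Σy² − (Σy)²/n = 316.38 − 248.326667 = 68.053333
b = Sxy/Sxx = 276.933333/1181.333333 = 0.234424
SSE = Syy − b·Sxy = 68.053333 − 0.234424·276.933333 = 3.133409

3.133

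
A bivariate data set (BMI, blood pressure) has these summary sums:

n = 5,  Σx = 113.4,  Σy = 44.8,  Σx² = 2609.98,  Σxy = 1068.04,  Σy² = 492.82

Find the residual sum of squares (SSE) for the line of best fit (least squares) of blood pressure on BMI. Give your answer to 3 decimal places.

Sxx = Σx² − (Σx)²/n = 2609.98 − 2571.912 = 38.068
Sxy = Σxy − (Σx)(Σy)/n = 1068.04 − 1016.064 = 51.976
Syy = Σy² − (Σy)²/n = 492.82 − 401.408 = 91.412
b = Sxy/Sxx = 51.976/38.068 = 1.365346
SSE = Syy − b·Sxy = 91.412 − 1.365346·51.976 = 20.446765

20.447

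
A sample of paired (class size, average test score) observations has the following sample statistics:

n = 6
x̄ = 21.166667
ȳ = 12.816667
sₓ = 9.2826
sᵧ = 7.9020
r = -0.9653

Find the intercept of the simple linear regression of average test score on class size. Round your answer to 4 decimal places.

30.2100

b = r · sᵧ/sₓ = -0.9653 · 7.902/9.2826 = -0.821731
a = ȳ − b·x̄ = 12.816667 − (-0.821731)·21.166667 = 30.209974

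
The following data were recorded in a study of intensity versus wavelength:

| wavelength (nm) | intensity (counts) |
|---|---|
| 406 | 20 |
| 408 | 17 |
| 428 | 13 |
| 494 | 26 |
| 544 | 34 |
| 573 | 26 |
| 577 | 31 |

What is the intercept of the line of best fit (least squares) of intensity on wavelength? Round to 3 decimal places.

-16.937

n = 7, Σx = 3430, Σy = 167, Σxy = 84745, Σx² = 1715714
Sxx = Σx² − (Σx)²/n = 1715714 − 1680700 = 35014
Sxy = Σxy − (Σx)(Σy)/n = 84745 − 81830 = 2915
b = Sxy/Sxx = 2915/35014 = 0.083252
a = ȳ − b·x̄ = 23.857143 − 0.083252·490 = -16.936540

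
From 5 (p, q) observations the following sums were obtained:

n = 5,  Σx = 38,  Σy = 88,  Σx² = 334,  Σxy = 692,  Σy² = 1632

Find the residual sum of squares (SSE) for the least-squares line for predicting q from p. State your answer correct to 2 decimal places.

71.29

Sxx = Σx² − (Σx)²/n = 334 − 288.8 = 45.2
Sxy = Σxy − (Σx)(Σy)/n = 692 − 668.8 = 23.2
Syy = Σy² − (Σy)²/n = 1632 − 1548.8 = 83.2
b = Sxy/Sxx = 23.2/45.2 = 0.513274
SSE = Syy − b·Sxy = 83.2 − 0.513274·23.2 = 71.292035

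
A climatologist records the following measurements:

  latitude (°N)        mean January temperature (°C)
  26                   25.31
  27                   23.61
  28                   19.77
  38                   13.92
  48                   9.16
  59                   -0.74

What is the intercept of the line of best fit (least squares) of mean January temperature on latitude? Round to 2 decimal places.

42.41

n = 6, Σx = 226, Σy = 91.03, Σxy = 2774.07, Σx² = 9418
Sxx = Σx² − (Σx)²/n = 9418 − 8512.666667 = 905.333333
Sxy = Σxy − (Σx)(Σy)/n = 2774.07 − 3428.796667 = -654.726667
b = Sxy/Sxx = -654.726667/905.333333 = -0.723189
a = ȳ − b·x̄ = 15.171667 − (-0.723189)·37.666667 = 42.411767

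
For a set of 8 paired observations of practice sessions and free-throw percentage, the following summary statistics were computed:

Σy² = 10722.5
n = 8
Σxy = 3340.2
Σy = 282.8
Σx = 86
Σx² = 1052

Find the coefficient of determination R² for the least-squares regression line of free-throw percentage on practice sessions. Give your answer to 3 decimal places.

0.974

Sxx = Σx² − (Σx)²/n = 1052 − 924.5 = 127.5
Sxy = Σxy − (Σx)(Σy)/n = 3340.2 − 3040.1 = 300.1
Syy = Σy² − (Σy)²/n = 10722.5 − 9996.98 = 725.52
R² = Sxy²/(Sxx·Syy) = (300.1)²/(127.5·725.52) = 0.973582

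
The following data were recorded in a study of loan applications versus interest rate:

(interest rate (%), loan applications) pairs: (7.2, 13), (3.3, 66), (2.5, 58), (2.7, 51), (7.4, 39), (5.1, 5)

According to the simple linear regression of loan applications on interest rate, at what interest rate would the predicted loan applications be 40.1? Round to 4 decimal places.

4.5073

n = 6, Σx = 28.2, Σy = 232, Σxy = 908.2, Σx² = 157.04
Sxx = Σx² − (Σx)²/n = 157.04 − 132.54 = 24.5
Sxy = Σxy − (Σx)(Σy)/n = 908.2 − 1090.4 = -182.2
b = Sxy/Sxx = -182.2/24.5 = -7.436735
a = ȳ − b·x̄ = 38.666667 − (-7.436735)·4.7 = 73.619320
Set a + b·x = 40.1: x = (40.1 − 73.619320) / (-7.436735) = 4.507263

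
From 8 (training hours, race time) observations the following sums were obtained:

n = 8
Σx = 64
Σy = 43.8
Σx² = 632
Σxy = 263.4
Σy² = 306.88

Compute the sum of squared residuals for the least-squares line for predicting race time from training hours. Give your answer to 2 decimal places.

4.00

Sxx = Σx² − (Σx)²/n = 632 − 512 = 120
Sxy = Σxy − (Σx)(Σy)/n = 263.4 − 350.4 = -87
Syy = Σy² − (Σy)²/n = 306.88 − 239.805 = 67.075
b = Sxy/Sxx = -87/120 = -0.725
SSE = Syy − b·Sxy = 67.075 − (-0.725)·(-87) = 4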